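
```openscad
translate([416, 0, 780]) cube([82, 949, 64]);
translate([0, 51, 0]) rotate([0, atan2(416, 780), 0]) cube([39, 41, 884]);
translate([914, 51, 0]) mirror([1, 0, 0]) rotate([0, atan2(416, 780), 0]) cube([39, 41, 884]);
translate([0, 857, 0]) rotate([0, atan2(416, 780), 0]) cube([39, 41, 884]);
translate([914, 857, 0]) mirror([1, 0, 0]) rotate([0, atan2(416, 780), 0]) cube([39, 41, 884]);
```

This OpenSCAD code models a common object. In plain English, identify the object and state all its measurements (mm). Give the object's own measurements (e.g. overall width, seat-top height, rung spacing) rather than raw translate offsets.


A sawhorse. A 82×949×64 mm beam (x, y, z) sits on two A-frame leg pairs. Each pair is two raked legs of 39×41 mm section (41 mm along y) splaying symmetrically in x. Each leg rises 780 mm vertically over 416 mm of horizontal reach and is 884 mm long along its own axis. Every leg's outer bottom edge rests on the floor and its outer top edge meets a bottom edge of the beam — the left legs (tilting toward +x) meet the beam's −x bottom edge, the right legs (their mirror images, tilting toward −x) meet its +x bottom edge — so the leg tops tuck under the beam, the beam's underside is 780 mm above the floor, and the feet are 914 mm apart outside-to-outside with the beam centred between them. The two leg pairs are set in 51 mm from either end of the beam.


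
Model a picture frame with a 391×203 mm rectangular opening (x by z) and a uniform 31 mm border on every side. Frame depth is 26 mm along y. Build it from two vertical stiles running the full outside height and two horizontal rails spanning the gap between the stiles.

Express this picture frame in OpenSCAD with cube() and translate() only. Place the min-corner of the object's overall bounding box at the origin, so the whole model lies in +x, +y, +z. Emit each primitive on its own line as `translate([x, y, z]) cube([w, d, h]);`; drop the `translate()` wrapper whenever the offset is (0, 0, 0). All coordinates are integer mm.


cube([31, 26, 265]);
translate([422, 0, 0]) cube([31, 26, 265]);
translate([31, 0, 0]) cube([391, 26, 31]);
translate([31, 0, 234]) cube([391, 26, 31]);


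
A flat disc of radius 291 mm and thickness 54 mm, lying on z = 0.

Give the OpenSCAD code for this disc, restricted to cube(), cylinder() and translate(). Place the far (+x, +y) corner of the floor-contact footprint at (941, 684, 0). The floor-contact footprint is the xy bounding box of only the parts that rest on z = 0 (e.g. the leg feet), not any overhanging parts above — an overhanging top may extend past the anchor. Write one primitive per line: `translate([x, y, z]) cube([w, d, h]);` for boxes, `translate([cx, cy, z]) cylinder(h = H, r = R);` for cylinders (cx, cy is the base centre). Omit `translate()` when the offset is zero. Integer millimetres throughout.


translate([650, 393, 0]) cylinder(h = 54, r = 291);


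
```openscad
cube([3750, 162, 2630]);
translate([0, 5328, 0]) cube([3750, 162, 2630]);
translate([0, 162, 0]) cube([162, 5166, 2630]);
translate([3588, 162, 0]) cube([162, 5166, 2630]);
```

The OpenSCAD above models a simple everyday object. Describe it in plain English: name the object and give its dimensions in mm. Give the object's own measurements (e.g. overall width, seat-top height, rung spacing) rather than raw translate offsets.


The wall frame of a small rectangular building: four walls, each 2630 mm tall and 162 mm thick, enclosing a footprint 3750 mm (x) by 5490 mm (y) outside-to-outside, with no floor or roof. The front and back walls (the −y and +y sides) span the full width; the two side walls fit between them.


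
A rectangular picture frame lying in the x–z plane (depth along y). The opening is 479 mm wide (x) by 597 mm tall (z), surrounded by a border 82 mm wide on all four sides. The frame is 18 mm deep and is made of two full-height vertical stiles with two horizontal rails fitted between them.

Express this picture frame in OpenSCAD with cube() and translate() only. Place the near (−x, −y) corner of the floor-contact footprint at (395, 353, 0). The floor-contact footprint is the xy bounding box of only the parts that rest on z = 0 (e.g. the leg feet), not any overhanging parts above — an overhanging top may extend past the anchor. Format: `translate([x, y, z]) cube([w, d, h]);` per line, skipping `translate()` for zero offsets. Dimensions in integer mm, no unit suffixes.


translate([395, 353, 0]) cube([82, 18, 761]);
translate([956, 353, 0]) cube([82, 18, 761]);
translate([477, 353, 0]) cube([479, 18, 82]);
translate([477, 353, 679]) cube([479, 18, 82]);


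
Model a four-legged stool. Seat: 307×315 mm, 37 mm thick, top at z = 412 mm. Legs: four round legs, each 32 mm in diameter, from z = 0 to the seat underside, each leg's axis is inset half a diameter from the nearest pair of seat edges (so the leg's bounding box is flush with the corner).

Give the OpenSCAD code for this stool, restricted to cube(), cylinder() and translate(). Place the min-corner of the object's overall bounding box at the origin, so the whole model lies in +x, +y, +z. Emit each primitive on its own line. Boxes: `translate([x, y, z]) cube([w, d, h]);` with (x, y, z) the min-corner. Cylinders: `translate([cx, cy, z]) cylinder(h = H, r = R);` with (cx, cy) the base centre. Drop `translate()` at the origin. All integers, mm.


// leg_h = 412 - 37 = 375
translate([0, 0, 375]) cube([307, 315, 37]);
translate([16, 16, 0]) cylinder(h = 375, r = 16);
translate([291, 16, 0]) cylinder(h = 375, r = 16);
translate([16, 299, 0]) cylinder(h = 375, r = 16);
translate([291, 299, 0]) cylinder(h = 375, r = 16);


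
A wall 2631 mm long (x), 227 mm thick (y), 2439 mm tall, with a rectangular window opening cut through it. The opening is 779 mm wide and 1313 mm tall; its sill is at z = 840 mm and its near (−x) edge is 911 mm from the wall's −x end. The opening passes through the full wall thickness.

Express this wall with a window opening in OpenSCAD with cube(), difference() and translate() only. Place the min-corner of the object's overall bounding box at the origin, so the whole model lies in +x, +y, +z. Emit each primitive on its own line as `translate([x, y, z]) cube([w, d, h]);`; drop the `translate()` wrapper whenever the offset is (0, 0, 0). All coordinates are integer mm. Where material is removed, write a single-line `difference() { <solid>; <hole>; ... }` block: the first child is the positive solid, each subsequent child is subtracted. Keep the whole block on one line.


difference() { cube([2631, 227, 2439]); translate([911, 0, 840]) cube([779, 227, 1313]); }


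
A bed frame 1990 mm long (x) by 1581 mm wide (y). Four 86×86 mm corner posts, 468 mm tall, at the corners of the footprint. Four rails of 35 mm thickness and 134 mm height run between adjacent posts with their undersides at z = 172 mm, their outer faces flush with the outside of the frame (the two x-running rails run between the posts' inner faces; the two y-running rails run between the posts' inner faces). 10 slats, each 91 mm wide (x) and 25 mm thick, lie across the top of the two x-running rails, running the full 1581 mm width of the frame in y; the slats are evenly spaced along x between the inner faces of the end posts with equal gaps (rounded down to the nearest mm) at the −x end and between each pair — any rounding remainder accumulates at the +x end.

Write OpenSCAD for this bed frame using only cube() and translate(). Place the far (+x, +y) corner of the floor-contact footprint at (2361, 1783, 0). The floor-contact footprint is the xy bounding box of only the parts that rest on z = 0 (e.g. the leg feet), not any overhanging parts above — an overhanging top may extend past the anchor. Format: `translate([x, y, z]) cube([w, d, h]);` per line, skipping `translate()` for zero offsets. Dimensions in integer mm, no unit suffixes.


translate([371, 202, 0]) cube([86, 86, 468]);
translate([371, 1697, 0]) cube([86, 86, 468]);
translate([2275, 202, 0]) cube([86, 86, 468]);
translate([2275, 1697, 0]) cube([86, 86, 468]);
translate([457, 202, 172]) cube([1818, 35, 134]);
translate([457, 1748, 172]) cube([1818, 35, 134]);
translate([371, 288, 172]) cube([35, 1409, 134]);
translate([2326, 288, 172]) cube([35, 1409, 134]);
translate([539, 202, 306]) cube([91, 1581, 25]);
translate([712, 202, 306]) cube([91, 1581, 25]);
translate([885, 202, 306]) cube([91, 1581, 25]);
translate([1058, 202, 306]) cube([91, 1581, 25]);
translate([1231, 202, 306]) cube([91, 1581, 25]);
translate([1404, 202, 306]) cube([91, 1581, 25]);
translate([1577, 202, 306]) cube([91, 1581, 25]);
translate([1750, 202, 306]) cube([91, 1581, 25]);
translate([1923, 202, 306]) cube([91, 1581, 25]);
translate([2096, 202, 306]) cube([91, 1581, 25]);


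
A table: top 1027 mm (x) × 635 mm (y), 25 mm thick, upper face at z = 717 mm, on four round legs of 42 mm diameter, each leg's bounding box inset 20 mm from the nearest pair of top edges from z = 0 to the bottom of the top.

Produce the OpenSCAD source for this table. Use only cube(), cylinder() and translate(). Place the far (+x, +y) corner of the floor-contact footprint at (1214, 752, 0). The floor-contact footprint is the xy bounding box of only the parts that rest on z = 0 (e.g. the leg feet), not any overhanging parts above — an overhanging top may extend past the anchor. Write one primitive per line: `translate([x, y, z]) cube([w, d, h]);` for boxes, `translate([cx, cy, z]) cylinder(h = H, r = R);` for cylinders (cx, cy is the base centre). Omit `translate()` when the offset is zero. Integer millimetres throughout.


translate([207, 137, 692]) cube([1027, 635, 25]);
translate([248, 178, 0]) cylinder(h = 692, r = 21);
translate([1193, 178, 0]) cylinder(h = 692, r = 21);
translate([248, 731, 0]) cylinder(h = 692, r = 21);
translate([1193, 731, 0]) cylinder(h = 692, r = 21);


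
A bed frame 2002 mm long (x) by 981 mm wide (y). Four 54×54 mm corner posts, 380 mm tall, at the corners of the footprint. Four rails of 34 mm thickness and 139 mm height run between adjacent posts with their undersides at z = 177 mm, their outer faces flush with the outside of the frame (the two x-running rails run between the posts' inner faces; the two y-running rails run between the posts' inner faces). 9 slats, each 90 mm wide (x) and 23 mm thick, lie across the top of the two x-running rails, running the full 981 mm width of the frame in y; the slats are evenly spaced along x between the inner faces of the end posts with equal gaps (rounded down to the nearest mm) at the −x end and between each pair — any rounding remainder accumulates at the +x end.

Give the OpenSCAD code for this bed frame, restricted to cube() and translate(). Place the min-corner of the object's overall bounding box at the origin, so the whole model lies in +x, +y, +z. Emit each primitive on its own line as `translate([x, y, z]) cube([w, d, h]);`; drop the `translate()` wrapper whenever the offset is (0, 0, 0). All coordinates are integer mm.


// slat z = rail_z + rail_h = 177 + 139 = 316
// slat gap = ⌊(1894 − 9·90) / 10⌋ = 108
cube([54, 54, 380]);
translate([0, 927, 0]) cube([54, 54, 380]);
translate([1948, 0, 0]) cube([54, 54, 380]);
translate([1948, 927, 0]) cube([54, 54, 380]);
translate([54, 0, 177]) cube([1894, 34, 139]);
translate([54, 947, 177]) cube([1894, 34, 139]);
translate([0, 54, 177]) cube([34, 873, 139]);
translate([1968, 54, 177]) cube([34, 873, 139]);
translate([162, 0, 316]) cube([90, 981, 23]);
translate([360, 0, 316]) cube([90, 981, 23]);
translate([558, 0, 316]) cube([90, 981, 23]);
translate([756, 0, 316]) cube([90, 981, 23]);
translate([954, 0, 316]) cube([90, 981, 23]);
translate([1152, 0, 316]) cube([90, 981, 23]);
translate([1350, 0, 316]) cube([90, 981, 23]);
translate([1548, 0, 316]) cube([90, 981, 23]);
translate([1746, 0, 316]) cube([90, 981, 23]);


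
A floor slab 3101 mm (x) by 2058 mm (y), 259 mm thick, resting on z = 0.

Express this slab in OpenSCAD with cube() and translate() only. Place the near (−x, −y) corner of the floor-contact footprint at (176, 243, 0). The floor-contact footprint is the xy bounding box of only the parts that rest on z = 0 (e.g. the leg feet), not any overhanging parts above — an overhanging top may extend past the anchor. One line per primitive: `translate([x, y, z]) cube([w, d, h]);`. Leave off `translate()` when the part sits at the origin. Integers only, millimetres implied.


translate([176, 243, 0]) cube([3101, 2058, 259]);


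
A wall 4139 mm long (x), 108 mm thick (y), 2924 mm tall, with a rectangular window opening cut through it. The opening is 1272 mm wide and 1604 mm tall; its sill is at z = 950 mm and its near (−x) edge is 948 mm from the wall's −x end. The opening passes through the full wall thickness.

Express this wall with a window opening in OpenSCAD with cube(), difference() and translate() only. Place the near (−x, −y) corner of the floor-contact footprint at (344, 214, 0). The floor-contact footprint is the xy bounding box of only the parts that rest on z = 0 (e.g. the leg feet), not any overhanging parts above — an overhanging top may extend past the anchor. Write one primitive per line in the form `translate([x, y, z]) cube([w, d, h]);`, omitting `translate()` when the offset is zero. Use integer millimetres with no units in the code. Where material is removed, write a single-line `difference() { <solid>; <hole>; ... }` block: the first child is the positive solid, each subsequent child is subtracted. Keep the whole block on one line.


difference() { translate([344, 214, 0]) cube([4139, 108, 2924]); translate([1292, 214, 950]) cube([1272, 108, 1604]); }


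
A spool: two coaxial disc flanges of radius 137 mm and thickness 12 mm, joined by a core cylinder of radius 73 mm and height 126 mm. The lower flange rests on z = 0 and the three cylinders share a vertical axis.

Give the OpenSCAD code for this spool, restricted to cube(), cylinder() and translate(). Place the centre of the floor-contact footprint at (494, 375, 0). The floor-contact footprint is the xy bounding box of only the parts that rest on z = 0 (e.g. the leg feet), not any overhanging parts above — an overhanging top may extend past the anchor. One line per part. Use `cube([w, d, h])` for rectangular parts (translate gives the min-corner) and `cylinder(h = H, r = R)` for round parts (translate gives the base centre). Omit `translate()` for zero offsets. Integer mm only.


translate([494, 375, 0]) cylinder(h = 12, r = 137);
translate([494, 375, 12]) cylinder(h = 126, r = 73);
translate([494, 375, 138]) cylinder(h = 12, r = 137);


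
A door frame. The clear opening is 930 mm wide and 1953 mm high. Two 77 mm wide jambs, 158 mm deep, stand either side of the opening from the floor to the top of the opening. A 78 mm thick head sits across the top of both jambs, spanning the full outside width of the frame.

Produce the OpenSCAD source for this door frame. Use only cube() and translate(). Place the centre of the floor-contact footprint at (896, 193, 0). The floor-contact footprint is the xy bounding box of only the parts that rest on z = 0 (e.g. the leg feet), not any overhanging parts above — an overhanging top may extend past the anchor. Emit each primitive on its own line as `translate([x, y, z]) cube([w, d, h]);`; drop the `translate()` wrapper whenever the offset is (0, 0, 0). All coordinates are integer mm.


translate([354, 114, 0]) cube([77, 158, 1953]);
translate([1361, 114, 0]) cube([77, 158, 1953]);
translate([354, 114, 1953]) cube([1084, 158, 78]);


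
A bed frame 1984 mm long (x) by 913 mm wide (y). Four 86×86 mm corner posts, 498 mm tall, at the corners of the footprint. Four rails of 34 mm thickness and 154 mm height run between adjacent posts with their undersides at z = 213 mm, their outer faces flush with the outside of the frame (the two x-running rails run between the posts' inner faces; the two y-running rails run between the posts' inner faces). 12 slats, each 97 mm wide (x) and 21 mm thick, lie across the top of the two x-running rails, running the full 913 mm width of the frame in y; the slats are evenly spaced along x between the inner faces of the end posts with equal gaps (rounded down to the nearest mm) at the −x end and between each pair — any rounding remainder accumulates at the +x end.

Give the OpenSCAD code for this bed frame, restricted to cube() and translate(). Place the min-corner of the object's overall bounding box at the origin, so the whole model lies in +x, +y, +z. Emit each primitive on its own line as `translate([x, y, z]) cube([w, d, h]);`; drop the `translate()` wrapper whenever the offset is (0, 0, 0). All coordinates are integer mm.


cube([86, 86, 498]);
translate([0, 827, 0]) cube([86, 86, 498]);
translate([1898, 0, 0]) cube([86, 86, 498]);
translate([1898, 827, 0]) cube([86, 86, 498]);
translate([86, 0, 213]) cube([1812, 34, 154]);
translate([86, 879, 213]) cube([1812, 34, 154]);
translate([0, 86, 213]) cube([34, 741, 154]);
translate([1950, 86, 213]) cube([34, 741, 154]);
translate([135, 0, 367]) cube([97, 913, 21]);
translate([281, 0, 367]) cube([97, 913, 21]);
translate([427, 0, 367]) cube([97, 913, 21]);
translate([573, 0, 367]) cube([97, 913, 21]);
translate([719, 0, 367]) cube([97, 913, 21]);
translate([865, 0, 367]) cube([97, 913, 21]);
translate([1011, 0, 367]) cube([97, 913, 21]);
translate([1157, 0, 367]) cube([97, 913, 21]);
translate([1303, 0, 367]) cube([97, 913, 21]);
translate([1449, 0, 367]) cube([97, 913, 21]);
translate([1595, 0, 367]) cube([97, 913, 21]);
translate([1741, 0, 367]) cube([97, 913, 21]);


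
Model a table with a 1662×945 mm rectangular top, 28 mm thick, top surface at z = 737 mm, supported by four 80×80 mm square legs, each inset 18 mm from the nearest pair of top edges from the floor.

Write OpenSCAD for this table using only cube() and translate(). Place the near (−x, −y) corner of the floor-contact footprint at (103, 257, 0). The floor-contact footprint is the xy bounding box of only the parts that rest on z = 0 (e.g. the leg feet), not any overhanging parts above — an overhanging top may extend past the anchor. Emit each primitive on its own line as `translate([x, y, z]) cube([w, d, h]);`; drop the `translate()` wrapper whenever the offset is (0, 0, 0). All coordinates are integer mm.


translate([85, 239, 709]) cube([1662, 945, 28]);
translate([103, 257, 0]) cube([80, 80, 709]);
translate([1649, 257, 0]) cube([80, 80, 709]);
translate([103, 1086, 0]) cube([80, 80, 709]);
translate([1649, 1086, 0]) cube([80, 80, 709]);


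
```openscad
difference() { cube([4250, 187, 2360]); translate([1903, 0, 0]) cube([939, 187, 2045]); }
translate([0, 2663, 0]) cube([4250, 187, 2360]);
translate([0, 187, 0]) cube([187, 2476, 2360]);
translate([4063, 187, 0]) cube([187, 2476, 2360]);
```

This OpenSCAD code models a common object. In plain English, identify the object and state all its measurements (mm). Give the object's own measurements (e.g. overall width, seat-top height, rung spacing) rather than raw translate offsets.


A single room: four walls, each 2360 mm tall and 187 mm thick, enclosing an outside footprint 4250×2850 mm (x × y), no floor or roof. The front and back walls (−y and +y sides) run the full x-width; the side walls fit between their inner faces. A door opening 939 mm wide and 2045 mm tall is cut through the front wall from the floor up, its −x edge 1903 mm from the wall's −x end.


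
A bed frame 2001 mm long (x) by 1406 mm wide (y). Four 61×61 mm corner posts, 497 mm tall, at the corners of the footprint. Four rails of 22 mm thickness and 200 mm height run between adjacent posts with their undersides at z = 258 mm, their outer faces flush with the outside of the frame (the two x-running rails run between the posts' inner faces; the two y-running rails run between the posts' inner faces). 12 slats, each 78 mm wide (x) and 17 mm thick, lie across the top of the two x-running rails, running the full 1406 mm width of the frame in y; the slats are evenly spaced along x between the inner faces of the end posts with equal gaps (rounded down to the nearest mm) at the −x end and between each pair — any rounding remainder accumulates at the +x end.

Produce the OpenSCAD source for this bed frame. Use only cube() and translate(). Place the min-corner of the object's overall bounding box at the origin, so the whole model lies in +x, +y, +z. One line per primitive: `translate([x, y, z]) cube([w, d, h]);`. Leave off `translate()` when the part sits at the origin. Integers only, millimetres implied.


cube([61, 61, 497]);
translate([0, 1345, 0]) cube([61, 61, 497]);
translate([1940, 0, 0]) cube([61, 61, 497]);
translate([1940, 1345, 0]) cube([61, 61, 497]);
translate([61, 0, 258]) cube([1879, 22, 200]);
translate([61, 1384, 258]) cube([1879, 22, 200]);
translate([0, 61, 258]) cube([22, 1284, 200]);
translate([1979, 61, 258]) cube([22, 1284, 200]);
translate([133, 0, 458]) cube([78, 1406, 17]);
translate([283, 0, 458]) cube([78, 1406, 17]);
translate([433, 0, 458]) cube([78, 1406, 17]);
translate([583, 0, 458]) cube([78, 1406, 17]);
translate([733, 0, 458]) cube([78, 1406, 17]);
translate([883, 0, 458]) cube([78, 1406, 17]);
translate([1033, 0, 458]) cube([78, 1406, 17]);
translate([1183, 0, 458]) cube([78, 1406, 17]);
translate([1333, 0, 458]) cube([78, 1406, 17]);
translate([1483, 0, 458]) cube([78, 1406, 17]);
translate([1633, 0, 458]) cube([78, 1406, 17]);
translate([1783, 0, 458]) cube([78, 1406, 17]);


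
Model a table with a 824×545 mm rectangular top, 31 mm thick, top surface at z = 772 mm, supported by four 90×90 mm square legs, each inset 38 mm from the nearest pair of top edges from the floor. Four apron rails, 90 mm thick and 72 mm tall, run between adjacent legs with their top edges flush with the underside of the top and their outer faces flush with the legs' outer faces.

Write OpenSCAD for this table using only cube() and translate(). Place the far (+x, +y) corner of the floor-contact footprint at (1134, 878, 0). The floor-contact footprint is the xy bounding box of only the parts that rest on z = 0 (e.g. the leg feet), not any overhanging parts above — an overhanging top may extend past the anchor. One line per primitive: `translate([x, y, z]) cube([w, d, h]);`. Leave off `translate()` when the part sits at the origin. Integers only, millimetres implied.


translate([348, 371, 741]) cube([824, 545, 31]);
translate([386, 409, 0]) cube([90, 90, 741]);
translate([1044, 409, 0]) cube([90, 90, 741]);
translate([386, 788, 0]) cube([90, 90, 741]);
translate([1044, 788, 0]) cube([90, 90, 741]);
translate([476, 409, 669]) cube([568, 90, 72]);
translate([476, 788, 669]) cube([568, 90, 72]);
translate([386, 499, 669]) cube([90, 289, 72]);
translate([1044, 499, 669]) cube([90, 289, 72]);


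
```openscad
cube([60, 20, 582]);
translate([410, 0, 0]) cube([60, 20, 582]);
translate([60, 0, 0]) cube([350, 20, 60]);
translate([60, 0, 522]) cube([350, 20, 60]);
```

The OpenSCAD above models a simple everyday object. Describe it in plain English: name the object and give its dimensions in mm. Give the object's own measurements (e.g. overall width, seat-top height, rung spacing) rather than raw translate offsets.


A rectangular picture frame lying in the x–z plane (depth along y). The opening is 350 mm wide (x) by 462 mm tall (z), surrounded by a border 60 mm wide on all four sides. The frame is 20 mm deep and is made of two full-height vertical stiles with two horizontal rails fitted between them.


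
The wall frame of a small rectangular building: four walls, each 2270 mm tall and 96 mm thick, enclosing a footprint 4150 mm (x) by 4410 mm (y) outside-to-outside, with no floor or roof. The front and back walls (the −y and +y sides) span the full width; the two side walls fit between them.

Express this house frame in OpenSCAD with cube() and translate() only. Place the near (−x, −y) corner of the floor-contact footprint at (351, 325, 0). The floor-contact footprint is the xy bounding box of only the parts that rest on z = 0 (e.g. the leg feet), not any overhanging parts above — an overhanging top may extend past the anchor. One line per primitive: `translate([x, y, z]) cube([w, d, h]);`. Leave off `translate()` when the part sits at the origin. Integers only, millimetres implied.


translate([351, 325, 0]) cube([4150, 96, 2270]);
translate([351, 4639, 0]) cube([4150, 96, 2270]);
translate([351, 421, 0]) cube([96, 4218, 2270]);
translate([4405, 421, 0]) cube([96, 4218, 2270]);


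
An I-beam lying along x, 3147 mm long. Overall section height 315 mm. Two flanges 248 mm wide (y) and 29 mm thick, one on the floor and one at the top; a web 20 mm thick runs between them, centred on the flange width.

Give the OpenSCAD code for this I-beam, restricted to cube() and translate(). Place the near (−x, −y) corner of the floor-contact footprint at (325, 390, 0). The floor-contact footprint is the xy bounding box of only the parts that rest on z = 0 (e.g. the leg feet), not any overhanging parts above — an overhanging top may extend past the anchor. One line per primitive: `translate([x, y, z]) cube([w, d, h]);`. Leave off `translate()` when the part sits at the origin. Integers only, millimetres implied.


translate([325, 390, 0]) cube([3147, 248, 29]);
translate([325, 504, 29]) cube([3147, 20, 257]);
translate([325, 390, 286]) cube([3147, 248, 29]);


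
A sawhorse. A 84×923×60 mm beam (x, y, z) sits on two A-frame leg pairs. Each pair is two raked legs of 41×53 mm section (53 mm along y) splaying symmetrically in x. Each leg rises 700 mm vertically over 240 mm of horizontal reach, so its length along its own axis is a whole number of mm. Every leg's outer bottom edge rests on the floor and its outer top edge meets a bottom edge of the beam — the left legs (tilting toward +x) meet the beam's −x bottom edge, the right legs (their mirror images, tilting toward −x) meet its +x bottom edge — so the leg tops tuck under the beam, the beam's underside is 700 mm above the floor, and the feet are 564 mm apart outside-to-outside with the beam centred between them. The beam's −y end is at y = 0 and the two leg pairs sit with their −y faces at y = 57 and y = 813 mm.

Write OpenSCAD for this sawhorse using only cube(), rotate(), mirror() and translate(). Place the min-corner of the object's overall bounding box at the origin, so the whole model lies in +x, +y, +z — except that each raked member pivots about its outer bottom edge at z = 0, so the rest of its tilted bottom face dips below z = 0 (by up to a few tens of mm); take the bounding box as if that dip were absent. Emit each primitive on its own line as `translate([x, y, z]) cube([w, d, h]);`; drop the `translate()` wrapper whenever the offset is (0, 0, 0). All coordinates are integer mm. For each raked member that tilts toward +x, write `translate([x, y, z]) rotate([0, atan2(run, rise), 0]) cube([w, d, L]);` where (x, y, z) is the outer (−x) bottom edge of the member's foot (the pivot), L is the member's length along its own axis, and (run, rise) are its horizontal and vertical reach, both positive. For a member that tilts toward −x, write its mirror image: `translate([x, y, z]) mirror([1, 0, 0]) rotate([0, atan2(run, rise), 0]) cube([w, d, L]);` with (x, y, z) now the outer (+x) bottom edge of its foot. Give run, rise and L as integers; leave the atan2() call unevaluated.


translate([240, 0, 700]) cube([84, 923, 60]);
translate([0, 57, 0]) rotate([0, atan2(240, 700), 0]) cube([41, 53, 740]);
translate([564, 57, 0]) mirror([1, 0, 0]) rotate([0, atan2(240, 700), 0]) cube([41, 53, 740]);
translate([0, 813, 0]) rotate([0, atan2(240, 700), 0]) cube([41, 53, 740]);
translate([564, 813, 0]) mirror([1, 0, 0]) rotate([0, atan2(240, 700), 0]) cube([41, 53, 740]);


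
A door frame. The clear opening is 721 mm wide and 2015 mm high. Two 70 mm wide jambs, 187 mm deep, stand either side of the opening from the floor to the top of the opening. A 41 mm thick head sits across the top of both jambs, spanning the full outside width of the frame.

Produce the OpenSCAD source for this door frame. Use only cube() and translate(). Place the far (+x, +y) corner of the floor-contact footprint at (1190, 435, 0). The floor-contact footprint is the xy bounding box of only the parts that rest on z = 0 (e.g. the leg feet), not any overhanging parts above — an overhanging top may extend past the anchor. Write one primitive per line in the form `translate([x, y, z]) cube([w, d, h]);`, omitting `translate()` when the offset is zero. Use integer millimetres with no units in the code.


translate([329, 248, 0]) cube([70, 187, 2015]);
translate([1120, 248, 0]) cube([70, 187, 2015]);
translate([329, 248, 2015]) cube([861, 187, 41]);


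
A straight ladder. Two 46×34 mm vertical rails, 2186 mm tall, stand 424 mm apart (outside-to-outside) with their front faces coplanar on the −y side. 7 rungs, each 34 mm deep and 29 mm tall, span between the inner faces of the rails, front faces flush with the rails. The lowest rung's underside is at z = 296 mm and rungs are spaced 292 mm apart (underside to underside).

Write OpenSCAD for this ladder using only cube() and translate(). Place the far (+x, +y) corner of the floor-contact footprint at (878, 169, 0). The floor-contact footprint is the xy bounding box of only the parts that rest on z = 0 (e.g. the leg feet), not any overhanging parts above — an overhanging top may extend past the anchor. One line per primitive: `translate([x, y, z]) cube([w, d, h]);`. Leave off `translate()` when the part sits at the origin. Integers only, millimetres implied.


translate([454, 135, 0]) cube([46, 34, 2186]);
translate([832, 135, 0]) cube([46, 34, 2186]);
translate([500, 135, 296]) cube([332, 34, 29]);
translate([500, 135, 588]) cube([332, 34, 29]);
translate([500, 135, 880]) cube([332, 34, 29]);
translate([500, 135, 1172]) cube([332, 34, 29]);
translate([500, 135, 1464]) cube([332, 34, 29]);
translate([500, 135, 1756]) cube([332, 34, 29]);
translate([500, 135, 2048]) cube([332, 34, 29]);


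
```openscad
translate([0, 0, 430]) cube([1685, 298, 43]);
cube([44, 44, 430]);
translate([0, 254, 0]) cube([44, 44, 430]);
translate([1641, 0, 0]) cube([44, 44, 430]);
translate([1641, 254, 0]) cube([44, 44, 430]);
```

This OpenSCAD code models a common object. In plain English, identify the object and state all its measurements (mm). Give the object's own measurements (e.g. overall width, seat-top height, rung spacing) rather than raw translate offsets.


A bench: a 1685×298 mm seat slab, 43 mm thick, top at z = 473 mm, on four 44×44 mm square legs flush with the seat corners and standing on z = 0.


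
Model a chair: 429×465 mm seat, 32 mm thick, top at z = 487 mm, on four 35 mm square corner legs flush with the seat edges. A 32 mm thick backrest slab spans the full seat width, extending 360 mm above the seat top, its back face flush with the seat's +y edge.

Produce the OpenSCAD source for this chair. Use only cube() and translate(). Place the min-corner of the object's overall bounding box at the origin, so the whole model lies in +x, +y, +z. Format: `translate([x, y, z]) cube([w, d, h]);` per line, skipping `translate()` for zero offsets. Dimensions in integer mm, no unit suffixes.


translate([0, 0, 455]) cube([429, 465, 32]);
cube([35, 35, 455]);
translate([394, 0, 0]) cube([35, 35, 455]);
translate([0, 430, 0]) cube([35, 35, 455]);
translate([394, 430, 0]) cube([35, 35, 455]);
translate([0, 433, 487]) cube([429, 32, 360]);


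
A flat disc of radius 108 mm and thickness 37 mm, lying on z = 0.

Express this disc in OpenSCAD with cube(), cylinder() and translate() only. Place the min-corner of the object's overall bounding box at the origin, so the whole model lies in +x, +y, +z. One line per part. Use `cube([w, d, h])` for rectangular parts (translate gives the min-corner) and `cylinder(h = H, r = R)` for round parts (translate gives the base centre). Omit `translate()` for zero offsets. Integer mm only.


translate([108, 108, 0]) cylinder(h = 37, r = 108);


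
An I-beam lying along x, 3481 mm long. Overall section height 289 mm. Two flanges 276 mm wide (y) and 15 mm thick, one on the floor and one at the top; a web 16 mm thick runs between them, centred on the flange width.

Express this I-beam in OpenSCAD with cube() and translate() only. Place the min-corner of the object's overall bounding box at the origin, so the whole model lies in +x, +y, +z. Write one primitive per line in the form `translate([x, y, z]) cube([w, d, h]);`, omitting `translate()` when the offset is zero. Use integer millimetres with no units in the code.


cube([3481, 276, 15]);
translate([0, 130, 15]) cube([3481, 16, 259]);
translate([0, 0, 274]) cube([3481, 276, 15]);


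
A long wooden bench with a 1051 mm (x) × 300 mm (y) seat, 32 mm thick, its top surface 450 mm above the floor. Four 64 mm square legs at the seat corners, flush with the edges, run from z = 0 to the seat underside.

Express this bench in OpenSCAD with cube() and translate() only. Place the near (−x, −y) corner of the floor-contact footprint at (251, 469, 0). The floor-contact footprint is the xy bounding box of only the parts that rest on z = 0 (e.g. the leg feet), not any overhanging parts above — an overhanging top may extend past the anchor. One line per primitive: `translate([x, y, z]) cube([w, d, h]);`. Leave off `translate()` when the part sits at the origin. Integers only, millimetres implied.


translate([251, 469, 418]) cube([1051, 300, 32]);
translate([251, 469, 0]) cube([64, 64, 418]);
translate([251, 705, 0]) cube([64, 64, 418]);
translate([1238, 469, 0]) cube([64, 64, 418]);
translate([1238, 705, 0]) cube([64, 64, 418]);


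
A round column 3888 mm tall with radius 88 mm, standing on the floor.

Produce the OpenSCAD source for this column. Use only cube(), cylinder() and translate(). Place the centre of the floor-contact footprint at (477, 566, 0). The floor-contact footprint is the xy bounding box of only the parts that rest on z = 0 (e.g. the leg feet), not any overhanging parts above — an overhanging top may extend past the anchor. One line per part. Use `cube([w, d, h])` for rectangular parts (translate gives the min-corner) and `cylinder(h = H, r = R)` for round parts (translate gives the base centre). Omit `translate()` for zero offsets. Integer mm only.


translate([477, 566, 0]) cylinder(h = 3888, r = 88);


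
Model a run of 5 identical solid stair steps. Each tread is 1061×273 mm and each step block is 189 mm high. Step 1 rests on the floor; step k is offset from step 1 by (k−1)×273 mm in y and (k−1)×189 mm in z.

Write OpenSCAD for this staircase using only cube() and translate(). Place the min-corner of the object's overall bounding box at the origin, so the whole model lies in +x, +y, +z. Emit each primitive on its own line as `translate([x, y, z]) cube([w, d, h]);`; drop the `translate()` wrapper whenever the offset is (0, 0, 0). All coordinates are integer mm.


cube([1061, 273, 189]);
translate([0, 273, 189]) cube([1061, 273, 189]);
translate([0, 546, 378]) cube([1061, 273, 189]);
translate([0, 819, 567]) cube([1061, 273, 189]);
translate([0, 1092, 756]) cube([1061, 273, 189]);


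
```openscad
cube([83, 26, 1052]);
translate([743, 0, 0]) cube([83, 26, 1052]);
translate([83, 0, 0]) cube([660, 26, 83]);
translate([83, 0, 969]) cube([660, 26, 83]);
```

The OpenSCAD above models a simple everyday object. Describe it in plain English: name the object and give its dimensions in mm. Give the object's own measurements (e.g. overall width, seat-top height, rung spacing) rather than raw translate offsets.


A rectangular picture frame lying in the x–z plane (depth along y). The opening is 660 mm wide (x) by 886 mm tall (z), surrounded by a border 83 mm wide on all four sides. The frame is 26 mm deep and is made of two full-height vertical stiles with two horizontal rails fitted between them.


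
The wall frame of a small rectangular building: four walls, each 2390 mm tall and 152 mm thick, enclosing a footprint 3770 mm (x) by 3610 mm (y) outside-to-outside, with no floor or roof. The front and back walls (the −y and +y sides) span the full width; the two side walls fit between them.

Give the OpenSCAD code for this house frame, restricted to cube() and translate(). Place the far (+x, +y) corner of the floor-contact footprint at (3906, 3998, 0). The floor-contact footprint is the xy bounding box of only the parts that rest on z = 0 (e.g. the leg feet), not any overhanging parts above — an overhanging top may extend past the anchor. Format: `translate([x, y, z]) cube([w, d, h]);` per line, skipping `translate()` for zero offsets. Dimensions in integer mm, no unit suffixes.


translate([136, 388, 0]) cube([3770, 152, 2390]);
translate([136, 3846, 0]) cube([3770, 152, 2390]);
translate([136, 540, 0]) cube([152, 3306, 2390]);
translate([3754, 540, 0]) cube([152, 3306, 2390]);


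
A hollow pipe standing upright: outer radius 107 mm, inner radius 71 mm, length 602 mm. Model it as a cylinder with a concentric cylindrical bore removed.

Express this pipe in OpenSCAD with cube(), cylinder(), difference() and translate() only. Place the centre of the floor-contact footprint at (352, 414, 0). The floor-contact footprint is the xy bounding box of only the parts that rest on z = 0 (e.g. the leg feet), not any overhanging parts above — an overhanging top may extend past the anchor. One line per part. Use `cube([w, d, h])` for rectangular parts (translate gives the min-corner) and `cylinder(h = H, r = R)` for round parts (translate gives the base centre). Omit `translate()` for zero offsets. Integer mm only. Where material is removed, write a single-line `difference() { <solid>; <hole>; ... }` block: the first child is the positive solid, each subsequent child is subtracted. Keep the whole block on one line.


difference() { translate([352, 414, 0]) cylinder(h = 602, r = 107); translate([352, 414, 0]) cylinder(h = 602, r = 71); }


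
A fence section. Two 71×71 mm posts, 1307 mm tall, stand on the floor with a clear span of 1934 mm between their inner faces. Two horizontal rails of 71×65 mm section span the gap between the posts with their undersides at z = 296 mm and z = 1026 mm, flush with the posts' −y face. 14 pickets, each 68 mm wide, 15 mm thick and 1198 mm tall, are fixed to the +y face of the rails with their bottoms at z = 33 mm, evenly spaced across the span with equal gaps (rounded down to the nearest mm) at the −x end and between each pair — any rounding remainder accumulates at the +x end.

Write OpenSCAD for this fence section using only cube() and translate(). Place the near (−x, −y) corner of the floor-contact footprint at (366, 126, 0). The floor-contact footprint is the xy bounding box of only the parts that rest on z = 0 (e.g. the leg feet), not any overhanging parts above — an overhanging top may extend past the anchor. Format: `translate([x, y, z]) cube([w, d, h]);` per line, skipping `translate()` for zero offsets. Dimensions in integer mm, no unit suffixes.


translate([366, 126, 0]) cube([71, 71, 1307]);
translate([2371, 126, 0]) cube([71, 71, 1307]);
translate([437, 126, 296]) cube([1934, 71, 65]);
translate([437, 126, 1026]) cube([1934, 71, 65]);
translate([502, 197, 33]) cube([68, 15, 1198]);
translate([635, 197, 33]) cube([68, 15, 1198]);
translate([768, 197, 33]) cube([68, 15, 1198]);
translate([901, 197, 33]) cube([68, 15, 1198]);
translate([1034, 197, 33]) cube([68, 15, 1198]);
translate([1167, 197, 33]) cube([68, 15, 1198]);
translate([1300, 197, 33]) cube([68, 15, 1198]);
translate([1433, 197, 33]) cube([68, 15, 1198]);
translate([1566, 197, 33]) cube([68, 15, 1198]);
translate([1699, 197, 33]) cube([68, 15, 1198]);
translate([1832, 197, 33]) cube([68, 15, 1198]);
translate([1965, 197, 33]) cube([68, 15, 1198]);
translate([2098, 197, 33]) cube([68, 15, 1198]);
translate([2231, 197, 33]) cube([68, 15, 1198]);


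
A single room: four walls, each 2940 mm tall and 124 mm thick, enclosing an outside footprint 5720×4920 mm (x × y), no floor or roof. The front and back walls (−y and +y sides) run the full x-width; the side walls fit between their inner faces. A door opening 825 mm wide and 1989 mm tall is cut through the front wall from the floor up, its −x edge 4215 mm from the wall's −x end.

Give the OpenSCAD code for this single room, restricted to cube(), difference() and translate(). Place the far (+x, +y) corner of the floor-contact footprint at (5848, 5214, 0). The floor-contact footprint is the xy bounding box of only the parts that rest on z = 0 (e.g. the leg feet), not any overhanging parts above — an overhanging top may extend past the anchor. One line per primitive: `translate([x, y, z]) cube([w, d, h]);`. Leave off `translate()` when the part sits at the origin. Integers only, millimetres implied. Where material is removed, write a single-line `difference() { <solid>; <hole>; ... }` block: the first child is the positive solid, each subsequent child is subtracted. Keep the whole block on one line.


difference() { translate([128, 294, 0]) cube([5720, 124, 2940]); translate([4343, 294, 0]) cube([825, 124, 1989]); }
translate([128, 5090, 0]) cube([5720, 124, 2940]);
translate([128, 418, 0]) cube([124, 4672, 2940]);
translate([5724, 418, 0]) cube([124, 4672, 2940]);
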